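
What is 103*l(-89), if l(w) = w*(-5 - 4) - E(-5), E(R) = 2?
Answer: 82297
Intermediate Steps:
l(w) = -2 - 9*w (l(w) = w*(-5 - 4) - 1*2 = w*(-9) - 2 = -9*w - 2 = -2 - 9*w)
103*l(-89) = 103*(-2 - 9*(-89)) = 103*(-2 + 801) = 103*799 = 82297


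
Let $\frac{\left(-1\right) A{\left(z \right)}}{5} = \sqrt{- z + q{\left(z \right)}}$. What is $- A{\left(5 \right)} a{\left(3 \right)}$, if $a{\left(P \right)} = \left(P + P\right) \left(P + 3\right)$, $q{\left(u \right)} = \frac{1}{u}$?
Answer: $72 i \sqrt{30} \approx 394.36 i$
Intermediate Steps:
$a{\left(P \right)} = 2 P \left(3 + P\right)$
$A{\left(z \right)} = - 5 \sqrt{\frac{1}{z} - z}$ ($A{\left(z \right)} = - 5 \sqrt{- z + \frac{1}{z}} = - 5 \sqrt{\frac{1}{z} - z}$)
$- A{\left(5 \right)} a{\left(3 \right)} = - \left(-5\right) \sqrt{\frac{1}{5} - 5} \cdot 2 \cdot 3 \left(3 + 3\right) = - \left(-5\right) \sqrt{\frac{1}{5} - 5} \cdot 2 \cdot 3 \cdot 6 = - \left(-5\right) \sqrt{- \frac{24}{5}} \cdot 36 = - \left(-5\right) \frac{2 i \sqrt{30}}{5} \cdot 36 = - \left(-2\right) i \sqrt{30} \cdot 36 = 2 i \sqrt{30} \cdot 36 = 72 i \sqrt{30}$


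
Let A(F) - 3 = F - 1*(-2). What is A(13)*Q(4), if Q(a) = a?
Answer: 72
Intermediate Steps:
A(F) = 5 + F (A(F) = 3 + (F - 1*(-2)) = 3 + (F + 2) = 3 + (2 + F) = 5 + F)
A(13)*Q(4) = (5 + 13)*4 = 18*4 = 72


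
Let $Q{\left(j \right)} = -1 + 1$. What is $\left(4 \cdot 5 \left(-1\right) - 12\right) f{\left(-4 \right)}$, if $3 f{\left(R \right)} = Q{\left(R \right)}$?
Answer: $0$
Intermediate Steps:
$Q{\left(j \right)} = 0$
$f{\left(R \right)} = 0$ ($f{\left(R \right)} = \frac{1}{3} \cdot 0 = 0$)
$\left(4 \cdot 5 \left(-1\right) - 12\right) f{\left(-4 \right)} = \left(4 \cdot 5 \left(-1\right) - 12\right) 0 = \left(20 \left(-1\right) - 12\right) 0 = \left(-20 - 12\right) 0 = \left(-32\right) 0 = 0$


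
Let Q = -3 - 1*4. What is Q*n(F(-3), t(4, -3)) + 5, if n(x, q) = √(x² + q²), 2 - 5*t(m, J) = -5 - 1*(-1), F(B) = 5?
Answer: 5 - 7*√661/5 ≈ -30.994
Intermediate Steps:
t(m, J) = 6/5 (t(m, J) = ⅖ - (-5 - 1*(-1))/5 = ⅖ - (-5 + 1)/5 = ⅖ - ⅕*(-4) = ⅖ + ⅘ = 6/5)
Q = -7 (Q = -3 - 4 = -7)
n(x, q) = √(q² + x²)
Q*n(F(-3), t(4, -3)) + 5 = -7*√((6/5)² + 5²) + 5 = -7*√(36/25 + 25) + 5 = -7*√661/5 + 5 = 5 - 7*√661/5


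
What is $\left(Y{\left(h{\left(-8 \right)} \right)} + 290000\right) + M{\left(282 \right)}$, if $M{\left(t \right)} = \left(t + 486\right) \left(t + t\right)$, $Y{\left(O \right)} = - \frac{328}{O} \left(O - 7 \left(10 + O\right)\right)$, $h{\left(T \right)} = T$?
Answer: $722250$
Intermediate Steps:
$Y{\left(O \right)} = - \frac{328 \left(-70 - 6 O\right)}{O}$ ($Y{\left(O \right)} = - \frac{328}{O} \left(O - \left(70 + 7 O\right)\right) = - \frac{328}{O} \left(-70 - 6 O\right) = - \frac{328 \left(-70 - 6 O\right)}{O}$)
$M{\left(t \right)} = 2 t \left(486 + t\right)$ ($M{\left(t \right)} = \left(486 + t\right) 2 t = 2 t \left(486 + t\right)$)
$\left(Y{\left(h{\left(-8 \right)} \right)} + 290000\right) + M{\left(282 \right)} = \left(\left(1968 + \frac{22960}{-8}\right) + 290000\right) + 2 \cdot 282 \left(486 + 282\right) = \left(\left(1968 + 22960 \left(- \frac{1}{8}\right)\right) + 290000\right) + 2 \cdot 282 \cdot 768 = \left(\left(1968 - 2870\right) + 290000\right) + 433152 = \left(-902 + 290000\right) + 433152 = 289098 + 433152 = 722250$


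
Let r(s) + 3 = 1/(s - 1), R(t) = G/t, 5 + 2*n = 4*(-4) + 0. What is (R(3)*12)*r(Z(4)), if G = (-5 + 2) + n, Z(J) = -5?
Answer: 171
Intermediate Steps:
n = -21/2 (n = -5/2 + (4*(-4) + 0)/2 = -5/2 + (-16 + 0)/2 = -5/2 + (½)*(-16) = -5/2 - 8 = -21/2 ≈ -10.500)
G = -27/2 (G = (-5 + 2) - 21/2 = -3 - 21/2 = -27/2 ≈ -13.500)
R(t) = -27/(2*t)
r(s) = -3 + 1/(-1 + s) (r(s) = -3 + 1/(s - 1) = -3 + 1/(-1 + s))
(R(3)*12)*r(Z(4)) = (-27/2/3*12)*((4 - 3*(-5))/(-1 - 5)) = (-27/2*⅓*12)*((4 + 15)/(-6)) = (-9/2*12)*(-⅙*19) = -54*(-19/6) = 171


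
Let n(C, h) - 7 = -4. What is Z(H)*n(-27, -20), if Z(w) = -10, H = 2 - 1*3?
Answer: -30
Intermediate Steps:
n(C, h) = 3 (n(C, h) = 7 - 4 = 3)
H = -1 (H = 2 - 3 = -1)
Z(H)*n(-27, -20) = -10*3 = -30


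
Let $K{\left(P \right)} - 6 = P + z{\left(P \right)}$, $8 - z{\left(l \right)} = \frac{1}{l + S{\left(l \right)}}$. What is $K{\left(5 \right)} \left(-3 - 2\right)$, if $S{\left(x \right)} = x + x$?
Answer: $- \frac{284}{3} \approx -94.667$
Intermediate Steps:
$S{\left(x \right)} = 2 x$
$z{\left(l \right)} = 8 - \frac{1}{3 l}$ ($z{\left(l \right)} = 8 - \frac{1}{l + 2 l} = 8 - \frac{1}{3 l}$)
$K{\left(P \right)} = 14 + P - \frac{1}{3 P}$ ($K{\left(P \right)} = 6 + \left(P + \left(8 - \frac{1}{3 P}\right)\right) = 6 + \left(8 + P - \frac{1}{3 P}\right) = 14 + P - \frac{1}{3 P}$)
$K{\left(5 \right)} \left(-3 - 2\right) = \left(14 + 5 - \frac{1}{3 \cdot 5}\right) \left(-3 - 2\right) = \left(14 + 5 - \frac{1}{15}\right) \left(-5\right) = \frac{284}{15} \left(-5\right) = - \frac{284}{3}$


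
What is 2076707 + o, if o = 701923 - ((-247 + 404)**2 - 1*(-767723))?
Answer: 1986258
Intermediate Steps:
o = -90449 (o = 701923 - (157**2 + 767723) = 701923 - (24649 + 767723) = 701923 - 1*792372 = 701923 - 792372 = -90449)
2076707 + o = 2076707 - 90449 = 1986258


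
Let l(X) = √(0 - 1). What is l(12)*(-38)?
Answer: -38*I ≈ -38.0*I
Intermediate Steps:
l(X) = I (l(X) = √(-1) = I)
l(12)*(-38) = I*(-38) = -38*I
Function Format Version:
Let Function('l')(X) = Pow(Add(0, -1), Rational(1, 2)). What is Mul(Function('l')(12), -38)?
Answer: Mul(-38, I) ≈ Mul(-38.000, I)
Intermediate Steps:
Function('l')(X) = I (Function('l')(X) = Pow(-1, Rational(1, 2)) = I)
Mul(Function('l')(12), -38) = Mul(I, -38) = Mul(-38, I)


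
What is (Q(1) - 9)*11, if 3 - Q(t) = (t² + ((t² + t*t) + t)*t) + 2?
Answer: -132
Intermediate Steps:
Q(t) = 1 - t² - t*(t + 2*t²) (Q(t) = 3 - ((t² + ((t² + t*t) + t)*t) + 2) = 3 - ((t² + ((t² + t²) + t)*t) + 2) = 3 - ((t² + (2*t² + t)*t) + 2) = 3 - ((t² + (t + 2*t²)*t) + 2) = 3 - ((t² + t*(t + 2*t²)) + 2) = 3 - (2 + t² + t*(t + 2*t²)) = 3 + (-2 - t² - t*(t + 2*t²)) = 1 - t² - t*(t + 2*t²))
(Q(1) - 9)*11 = ((1 - 2*1² - 2*1³) - 9)*11 = ((1 - 2*1 - 2*1) - 9)*11 = ((1 - 2 - 2) - 9)*11 = (-3 - 9)*11 = -12*11 = -132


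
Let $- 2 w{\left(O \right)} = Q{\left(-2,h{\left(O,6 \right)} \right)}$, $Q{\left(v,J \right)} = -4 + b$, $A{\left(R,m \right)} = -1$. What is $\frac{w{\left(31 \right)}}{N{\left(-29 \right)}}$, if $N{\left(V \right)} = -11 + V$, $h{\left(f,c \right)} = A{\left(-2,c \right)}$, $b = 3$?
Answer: $- \frac{1}{80} \approx -0.0125$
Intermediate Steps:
$h{\left(f,c \right)} = -1$
$Q{\left(v,J \right)} = -1$ ($Q{\left(v,J \right)} = -4 + 3 = -1$)
$w{\left(O \right)} = \frac{1}{2}$ ($w{\left(O \right)} = \left(- \frac{1}{2}\right) \left(-1\right) = \frac{1}{2}$)
$\frac{w{\left(31 \right)}}{N{\left(-29 \right)}} = \frac{1}{2 \left(-11 - 29\right)} = \frac{1}{2 \left(-40\right)} = \frac{1}{2} \left(- \frac{1}{40}\right) = - \frac{1}{80}$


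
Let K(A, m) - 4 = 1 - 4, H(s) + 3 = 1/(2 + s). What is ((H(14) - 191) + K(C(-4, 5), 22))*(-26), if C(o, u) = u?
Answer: 40131/8 ≈ 5016.4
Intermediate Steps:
H(s) = -3 + 1/(2 + s)
K(A, m) = 1 (K(A, m) = 4 + (1 - 4) = 4 - 3 = 1)
((H(14) - 191) + K(C(-4, 5), 22))*(-26) = (((-5 - 3*14)/(2 + 14) - 191) + 1)*(-26) = (((-5 - 42)/16 - 191) + 1)*(-26) = (((1/16)*(-47) - 191) + 1)*(-26) = ((-47/16 - 191) + 1)*(-26) = (-3103/16 + 1)*(-26) = -3087/16*(-26) = 40131/8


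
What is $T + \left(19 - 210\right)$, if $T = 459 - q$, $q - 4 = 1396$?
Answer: $-1132$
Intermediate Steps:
$q = 1400$ ($q = 4 + 1396 = 1400$)
$T = -941$ ($T = 459 - 1400 = -941$)
$T + \left(19 - 210\right) = -941 + \left(19 - 210\right) = -941 - 191 = -1132$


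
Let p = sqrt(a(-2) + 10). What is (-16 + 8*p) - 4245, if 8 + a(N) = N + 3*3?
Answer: -4237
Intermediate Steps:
a(N) = 1 + N (a(N) = -8 + (N + 3*3) = -8 + (N + 9) = -8 + (9 + N) = 1 + N)
p = 3 (p = sqrt((1 - 2) + 10) = sqrt(-1 + 10) = sqrt(9) = 3)
(-16 + 8*p) - 4245 = (-16 + 8*3) - 4245 = (-16 + 24) - 4245 = 8 - 4245 = -4237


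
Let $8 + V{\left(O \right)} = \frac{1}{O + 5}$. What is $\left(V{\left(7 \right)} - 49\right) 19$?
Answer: $- \frac{12977}{12} \approx -1081.4$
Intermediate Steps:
$V{\left(O \right)} = -8 + \frac{1}{5 + O}$ ($V{\left(O \right)} = -8 + \frac{1}{O + 5} = -8 + \frac{1}{5 + O}$)
$\left(V{\left(7 \right)} - 49\right) 19 = \left(\frac{-39 - 56}{5 + 7} - 49\right) 19 = \left(\frac{-39 - 56}{12} - 49\right) 19 = \left(\frac{1}{12} \left(-95\right) - 49\right) 19 = \left(- \frac{95}{12} - 49\right) 19 = \left(- \frac{683}{12}\right) 19 = - \frac{12977}{12}$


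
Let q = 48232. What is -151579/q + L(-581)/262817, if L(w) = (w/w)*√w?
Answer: -151579/48232 + I*√581/262817 ≈ -3.1427 + 9.1714e-5*I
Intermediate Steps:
L(w) = √w (L(w) = 1*√w = √w)
-151579/q + L(-581)/262817 = -151579/48232 + √(-581)/262817 = -151579*1/48232 + (I*√581)*(1/262817) = -151579/48232 + I*√581/262817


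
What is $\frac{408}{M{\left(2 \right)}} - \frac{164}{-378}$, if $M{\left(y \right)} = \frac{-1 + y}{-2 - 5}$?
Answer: $- \frac{539702}{189} \approx -2855.6$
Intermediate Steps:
$M{\left(y \right)} = \frac{1}{7} - \frac{y}{7}$ ($M{\left(y \right)} = \frac{-1 + y}{-7} = \left(-1 + y\right) \left(- \frac{1}{7}\right) = \frac{1}{7} - \frac{y}{7}$)
$\frac{408}{M{\left(2 \right)}} - \frac{164}{-378} = \frac{408}{\frac{1}{7} - \frac{2}{7}} - \frac{164}{-378} = \frac{408}{\frac{1}{7} - \frac{2}{7}} - - \frac{82}{189} = \frac{408}{- \frac{1}{7}} + \frac{82}{189} = 408 \left(-7\right) + \frac{82}{189} = -2856 + \frac{82}{189} = - \frac{539702}{189}$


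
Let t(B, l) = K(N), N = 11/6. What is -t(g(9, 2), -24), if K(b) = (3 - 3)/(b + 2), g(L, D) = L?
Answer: 0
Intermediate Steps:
N = 11/6 (N = 11*(⅙) = 11/6 ≈ 1.8333)
K(b) = 0 (K(b) = 0/(2 + b) = 0)
t(B, l) = 0
-t(g(9, 2), -24) = -1*0 = 0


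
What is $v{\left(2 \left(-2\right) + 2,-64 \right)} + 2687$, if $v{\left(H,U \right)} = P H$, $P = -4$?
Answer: $2695$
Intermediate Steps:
$v{\left(H,U \right)} = - 4 H$
$v{\left(2 \left(-2\right) + 2,-64 \right)} + 2687 = - 4 \left(2 \left(-2\right) + 2\right) + 2687 = - 4 \left(-4 + 2\right) + 2687 = \left(-4\right) \left(-2\right) + 2687 = 8 + 2687 = 2695$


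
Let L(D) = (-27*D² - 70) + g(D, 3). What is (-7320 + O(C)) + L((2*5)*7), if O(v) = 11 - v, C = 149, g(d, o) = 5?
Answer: -139823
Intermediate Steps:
L(D) = -65 - 27*D² (L(D) = (-27*D² - 70) + 5 = (-70 - 27*D²) + 5 = -65 - 27*D²)
(-7320 + O(C)) + L((2*5)*7) = (-7320 + (11 - 1*149)) + (-65 - 27*((2*5)*7)²) = (-7320 + (11 - 149)) + (-65 - 27*(10*7)²) = (-7320 - 138) + (-65 - 27*70²) = -7458 + (-65 - 27*4900) = -7458 + (-65 - 132300) = -7458 - 132365 = -139823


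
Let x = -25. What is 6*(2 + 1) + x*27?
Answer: -657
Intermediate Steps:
6*(2 + 1) + x*27 = 6*(2 + 1) - 25*27 = 6*3 - 675 = 18 - 675 = -657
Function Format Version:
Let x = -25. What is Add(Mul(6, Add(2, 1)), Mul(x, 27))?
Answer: -657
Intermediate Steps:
Add(Mul(6, Add(2, 1)), Mul(x, 27)) = Add(Mul(6, Add(2, 1)), Mul(-25, 27)) = Add(Mul(6, 3), -675) = Add(18, -675) = -657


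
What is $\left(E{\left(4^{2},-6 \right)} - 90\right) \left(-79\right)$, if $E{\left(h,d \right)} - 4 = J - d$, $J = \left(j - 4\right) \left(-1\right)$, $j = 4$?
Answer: $6320$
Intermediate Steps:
$J = 0$ ($J = \left(4 - 4\right) \left(-1\right) = 0 \left(-1\right) = 0$)
$E{\left(h,d \right)} = 4 - d$ ($E{\left(h,d \right)} = 4 + \left(0 - d\right) = 4 - d$)
$\left(E{\left(4^{2},-6 \right)} - 90\right) \left(-79\right) = \left(\left(4 - -6\right) - 90\right) \left(-79\right) = \left(\left(4 + 6\right) - 90\right) \left(-79\right) = \left(10 - 90\right) \left(-79\right) = \left(-80\right) \left(-79\right) = 6320$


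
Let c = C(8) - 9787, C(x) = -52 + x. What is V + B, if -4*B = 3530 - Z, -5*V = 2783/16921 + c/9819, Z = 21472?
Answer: 2484271714931/553824330 ≈ 4485.7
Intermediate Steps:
c = -9831 (c = (-52 + 8) - 9787 = -44 - 9787 = -9831)
V = 46341358/276912165 (V = -(2783/16921 - 9831/9819)/5 = -(2783*(1/16921) - 9831*1/9819)/5 = -(2783/16921 - 3277/3273)/5 = -⅕*(-46341358/55382433) = 46341358/276912165 ≈ 0.16735)
B = 8971/2 (B = -(3530 - 1*21472)/4 = -(3530 - 21472)/4 = -¼*(-17942) = 8971/2 ≈ 4485.5)
V + B = 46341358/276912165 + 8971/2 = 2484271714931/553824330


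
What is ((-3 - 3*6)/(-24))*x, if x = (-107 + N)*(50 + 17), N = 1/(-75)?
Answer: -1882097/300 ≈ -6273.7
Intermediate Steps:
N = -1/75 ≈ -0.013333
x = -537742/75 (x = (-107 - 1/75)*(50 + 17) = -8026/75*67 = -537742/75 ≈ -7169.9)
((-3 - 3*6)/(-24))*x = ((-3 - 3*6)/(-24))*(-537742/75) = ((-3 - 18)*(-1/24))*(-537742/75) = -21*(-1/24)*(-537742/75) = (7/8)*(-537742/75) = -1882097/300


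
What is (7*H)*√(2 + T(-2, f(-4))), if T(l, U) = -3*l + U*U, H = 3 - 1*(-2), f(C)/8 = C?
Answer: 70*√258 ≈ 1124.4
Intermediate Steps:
f(C) = 8*C
H = 5 (H = 3 + 2 = 5)
T(l, U) = U² - 3*l (T(l, U) = -3*l + U² = U² - 3*l)
(7*H)*√(2 + T(-2, f(-4))) = (7*5)*√(2 + ((8*(-4))² - 3*(-2))) = 35*√(2 + ((-32)² + 6)) = 35*√(2 + (1024 + 6)) = 35*√(2 + 1030) = 35*√1032 = 35*(2*√258) = 70*√258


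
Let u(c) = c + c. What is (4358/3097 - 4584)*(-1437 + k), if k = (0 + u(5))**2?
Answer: 18975091730/3097 ≈ 6.1269e+6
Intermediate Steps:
u(c) = 2*c
k = 100 (k = (0 + 2*5)**2 = (0 + 10)**2 = 10**2 = 100)
(4358/3097 - 4584)*(-1437 + k) = (4358/3097 - 4584)*(-1437 + 100) = (4358*(1/3097) - 4584)*(-1337) = (4358/3097 - 4584)*(-1337) = -14192290/3097*(-1337) = 18975091730/3097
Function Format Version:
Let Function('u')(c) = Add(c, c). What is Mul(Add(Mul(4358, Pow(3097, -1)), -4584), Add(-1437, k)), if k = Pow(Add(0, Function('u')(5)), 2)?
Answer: Rational(18975091730, 3097) ≈ 6.1269e+6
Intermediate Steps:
Function('u')(c) = Mul(2, c)
k = 100 (k = Pow(Add(0, Mul(2, 5)), 2) = Pow(Add(0, 10), 2) = Pow(10, 2) = 100)
Mul(Add(Mul(4358, Pow(3097, -1)), -4584), Add(-1437, k)) = Mul(Add(Mul(4358, Pow(3097, -1)), -4584), Add(-1437, 100)) = Mul(Add(Mul(4358, Rational(1, 3097)), -4584), -1337) = Mul(Add(Rational(4358, 3097), -4584), -1337) = Mul(Rational(-14192290, 3097), -1337) = Rational(18975091730, 3097)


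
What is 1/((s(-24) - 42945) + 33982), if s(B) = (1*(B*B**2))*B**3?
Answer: 1/191094013 ≈ 5.2330e-9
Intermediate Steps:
s(B) = B**6 (s(B) = (1*B**3)*B**3 = B**3*B**3 = B**6)
1/((s(-24) - 42945) + 33982) = 1/(((-24)**6 - 42945) + 33982) = 1/((191102976 - 42945) + 33982) = 1/(191060031 + 33982) = 1/191094013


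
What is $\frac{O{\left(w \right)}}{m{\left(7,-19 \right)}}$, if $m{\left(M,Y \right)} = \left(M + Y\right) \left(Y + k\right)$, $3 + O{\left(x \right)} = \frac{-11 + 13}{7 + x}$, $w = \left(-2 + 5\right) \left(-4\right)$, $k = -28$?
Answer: $- \frac{17}{2820} \approx -0.0060284$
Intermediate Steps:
$w = -12$ ($w = 3 \left(-4\right) = -12$)
$O{\left(x \right)} = -3 + \frac{2}{7 + x}$ ($O{\left(x \right)} = -3 + \frac{-11 + 13}{7 + x} = -3 + \frac{2}{7 + x}$)
$m{\left(M,Y \right)} = \left(-28 + Y\right) \left(M + Y\right)$ ($m{\left(M,Y \right)} = \left(M + Y\right) \left(Y - 28\right) = \left(M + Y\right) \left(-28 + Y\right) = \left(-28 + Y\right) \left(M + Y\right)$)
$\frac{O{\left(w \right)}}{m{\left(7,-19 \right)}} = \frac{\frac{1}{7 - 12} \left(-19 - -36\right)}{\left(-19\right)^{2} - 196 - -532 + 7 \left(-19\right)} = \frac{\frac{1}{-5} \left(-19 + 36\right)}{361 - 196 + 532 - 133} = \frac{\left(- \frac{1}{5}\right) 17}{564} = \left(- \frac{17}{5}\right) \frac{1}{564} = - \frac{17}{2820}$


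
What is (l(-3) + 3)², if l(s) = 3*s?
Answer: 36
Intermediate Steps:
(l(-3) + 3)² = (3*(-3) + 3)² = (-9 + 3)² = (-6)² = 36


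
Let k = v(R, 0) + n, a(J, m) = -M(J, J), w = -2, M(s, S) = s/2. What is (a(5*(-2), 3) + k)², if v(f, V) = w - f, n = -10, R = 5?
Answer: 144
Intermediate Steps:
M(s, S) = s/2 (M(s, S) = s*(½) = s/2)
v(f, V) = -2 - f
a(J, m) = -J/2
k = -17 (k = (-2 - 1*5) - 10 = (-2 - 5) - 10 = -7 - 10 = -17)
(a(5*(-2), 3) + k)² = (-5*(-2)/2 - 17)² = (-½*(-10) - 17)² = (5 - 17)² = (-12)² = 144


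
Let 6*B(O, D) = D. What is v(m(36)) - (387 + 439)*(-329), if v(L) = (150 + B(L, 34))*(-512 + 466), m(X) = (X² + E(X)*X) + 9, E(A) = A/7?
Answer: 793780/3 ≈ 2.6459e+5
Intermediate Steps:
E(A) = A/7 (E(A) = A*(⅐) = A/7)
m(X) = 9 + 8*X²/7 (m(X) = (X² + (X/7)*X) + 9 = (X² + X²/7) + 9 = 8*X²/7 + 9 = 9 + 8*X²/7)
B(O, D) = D/6
v(L) = -21482/3 (v(L) = (150 + (⅙)*34)*(-512 + 466) = (150 + 17/3)*(-46) = (467/3)*(-46) = -21482/3)
v(m(36)) - (387 + 439)*(-329) = -21482/3 - (387 + 439)*(-329) = -21482/3 - 826*(-329) = -21482/3 - 1*(-271754) = -21482/3 + 271754 = 793780/3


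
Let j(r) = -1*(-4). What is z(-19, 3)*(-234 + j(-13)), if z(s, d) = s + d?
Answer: 3680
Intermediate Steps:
j(r) = 4
z(s, d) = d + s
z(-19, 3)*(-234 + j(-13)) = (3 - 19)*(-234 + 4) = -16*(-230) = 3680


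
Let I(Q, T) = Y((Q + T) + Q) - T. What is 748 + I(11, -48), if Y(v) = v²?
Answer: 1472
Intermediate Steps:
I(Q, T) = (T + 2*Q)² - T (I(Q, T) = ((Q + T) + Q)² - T = (T + 2*Q)² - T)
748 + I(11, -48) = 748 + ((-48 + 2*11)² - 1*(-48)) = 748 + ((-48 + 22)² + 48) = 748 + ((-26)² + 48) = 748 + (676 + 48) = 748 + 724 = 1472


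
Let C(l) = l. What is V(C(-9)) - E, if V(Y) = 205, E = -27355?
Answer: 27560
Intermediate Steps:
V(C(-9)) - E = 205 - 1*(-27355) = 205 + 27355 = 27560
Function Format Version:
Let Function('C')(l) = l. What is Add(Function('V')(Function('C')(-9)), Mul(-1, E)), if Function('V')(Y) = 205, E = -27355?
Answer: 27560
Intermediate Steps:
Add(Function('V')(Function('C')(-9)), Mul(-1, E)) = Add(205, Mul(-1, -27355)) = Add(205, 27355) = 27560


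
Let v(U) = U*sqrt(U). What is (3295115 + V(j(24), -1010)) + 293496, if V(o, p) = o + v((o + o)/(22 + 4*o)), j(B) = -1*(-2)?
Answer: 3588613 + 2*sqrt(30)/225 ≈ 3.5886e+6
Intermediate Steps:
v(U) = U**(3/2)
j(B) = 2
V(o, p) = o + 2*sqrt(2)*(o/(22 + 4*o))**(3/2) (V(o, p) = o + ((o + o)/(22 + 4*o))**(3/2) = o + ((2*o)/(22 + 4*o))**(3/2) = o + (2*o/(22 + 4*o))**(3/2) = o + 2*sqrt(2)*(o/(22 + 4*o))**(3/2))
(3295115 + V(j(24), -1010)) + 293496 = (3295115 + (2 + (2/(11 + 2*2))**(3/2))) + 293496 = (3295115 + (2 + (2/(11 + 4))**(3/2))) + 293496 = (3295115 + (2 + (2/15)**(3/2))) + 293496 = (3295115 + (2 + 2*sqrt(30)/225)) + 293496 = (3295117 + 2*sqrt(30)/225) + 293496 = 3588613 + 2*sqrt(30)/225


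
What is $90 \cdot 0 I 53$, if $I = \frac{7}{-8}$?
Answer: $0$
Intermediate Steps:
$I = - \frac{7}{8}$ ($I = 7 \left(- \frac{1}{8}\right) = - \frac{7}{8} \approx -0.875$)
$90 \cdot 0 I 53 = 90 \cdot 0 \left(- \frac{7}{8}\right) 53 = 90 \cdot 0 \cdot 53 = 0 \cdot 53 = 0$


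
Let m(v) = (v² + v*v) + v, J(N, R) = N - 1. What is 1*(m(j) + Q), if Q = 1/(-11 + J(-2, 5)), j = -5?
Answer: 629/14 ≈ 44.929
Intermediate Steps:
J(N, R) = -1 + N
m(v) = v + 2*v² (m(v) = (v² + v²) + v = 2*v² + v = v + 2*v²)
Q = -1/14 (Q = 1/(-11 + (-1 - 2)) = 1/(-11 - 3) = 1/(-14) = -1/14 ≈ -0.071429)
1*(m(j) + Q) = 1*(-5*(1 + 2*(-5)) - 1/14) = 1*(-5*(1 - 10) - 1/14) = 1*(-5*(-9) - 1/14) = 1*(45 - 1/14) = 1*(629/14) = 629/14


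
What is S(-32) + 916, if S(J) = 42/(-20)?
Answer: 9139/10 ≈ 913.90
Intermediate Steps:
S(J) = -21/10 (S(J) = 42*(-1/20) = -21/10)
S(-32) + 916 = -21/10 + 916 = 9139/10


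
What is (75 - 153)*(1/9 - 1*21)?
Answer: 4888/3 ≈ 1629.3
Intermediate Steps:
(75 - 153)*(1/9 - 1*21) = -78*(1/9 - 21) = -78*(-188/9) = 4888/3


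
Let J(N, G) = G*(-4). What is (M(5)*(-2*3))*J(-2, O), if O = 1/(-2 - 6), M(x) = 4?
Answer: -12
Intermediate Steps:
O = -⅛ (O = 1/(-8) = -⅛ ≈ -0.12500)
J(N, G) = -4*G
(M(5)*(-2*3))*J(-2, O) = (4*(-2*3))*(-4*(-⅛)) = (4*(-6))*(½) = -24*½ = -12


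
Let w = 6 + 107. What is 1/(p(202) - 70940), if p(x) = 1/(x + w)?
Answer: -315/22346099 ≈ -1.4096e-5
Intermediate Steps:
w = 113
p(x) = 1/(113 + x) (p(x) = 1/(x + 113) = 1/(113 + x))
1/(p(202) - 70940) = 1/(1/(113 + 202) - 70940) = 1/(1/315 - 70940) = 1/(-22346099/315) = -315/22346099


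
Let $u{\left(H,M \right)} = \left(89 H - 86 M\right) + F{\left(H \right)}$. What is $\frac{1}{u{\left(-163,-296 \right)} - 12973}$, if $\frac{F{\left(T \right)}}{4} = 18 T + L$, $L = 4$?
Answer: $- \frac{1}{13744} \approx -7.2759 \cdot 10^{-5}$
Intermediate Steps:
$F{\left(T \right)} = 16 + 72 T$ ($F{\left(T \right)} = 4 \left(18 T + 4\right) = 4 \left(4 + 18 T\right) = 16 + 72 T$)
$u{\left(H,M \right)} = 16 - 86 M + 161 H$ ($u{\left(H,M \right)} = \left(89 H - 86 M\right) + \left(16 + 72 H\right) = \left(- 86 M + 89 H\right) + \left(16 + 72 H\right) = 16 - 86 M + 161 H$)
$\frac{1}{u{\left(-163,-296 \right)} - 12973} = \frac{1}{\left(16 - -25456 + 161 \left(-163\right)\right) - 12973} = \frac{1}{\left(16 + 25456 - 26243\right) - 12973} = \frac{1}{-771 - 12973} = \frac{1}{-13744} = - \frac{1}{13744}$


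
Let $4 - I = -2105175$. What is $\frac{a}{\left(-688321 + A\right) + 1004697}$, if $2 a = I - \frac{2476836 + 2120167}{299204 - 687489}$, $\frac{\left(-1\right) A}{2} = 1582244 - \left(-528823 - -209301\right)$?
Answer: $- \frac{408707012509}{1354010367460} \approx -0.30185$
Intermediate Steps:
$A = -3803532$ ($A = - 2 \left(1582244 - \left(-528823 - -209301\right)\right) = - 2 \left(1582244 - \left(-528823 + 209301\right)\right) = - 2 \left(1582244 - -319522\right) = - 2 \left(1582244 + 319522\right) = \left(-2\right) 1901766 = -3803532$)
$I = 2105179$ ($I = 4 - -2105175 = 4 + 2105175 = 2105179$)
$a = \frac{408707012509}{388285}$ ($a = \frac{2105179 - \frac{2476836 + 2120167}{299204 - 687489}}{2} = \frac{2105179 - \frac{4597003}{-388285}}{2} = \frac{2105179 - 4597003 \left(- \frac{1}{388285}\right)}{2} = \frac{2105179 - - \frac{4597003}{388285}}{2} = \frac{2105179 + \frac{4597003}{388285}}{2} = \frac{1}{2} \cdot \frac{817414025018}{388285} = \frac{408707012509}{388285} \approx 1.0526 \cdot 10^{6}$)
$\frac{a}{\left(-688321 + A\right) + 1004697} = \frac{408707012509}{388285 \left(\left(-688321 - 3803532\right) + 1004697\right)} = \frac{408707012509}{388285 \left(-4491853 + 1004697\right)} = \frac{408707012509}{388285 \left(-3487156\right)} = \frac{408707012509}{388285} \left(- \frac{1}{3487156}\right) = - \frac{408707012509}{1354010367460}$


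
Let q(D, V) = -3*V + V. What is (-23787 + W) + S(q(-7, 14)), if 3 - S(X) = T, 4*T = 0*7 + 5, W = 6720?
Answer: -68261/4 ≈ -17065.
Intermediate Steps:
q(D, V) = -2*V
T = 5/4 (T = (0*7 + 5)/4 = (0 + 5)/4 = (¼)*5 = 5/4 ≈ 1.2500)
S(X) = 7/4 (S(X) = 3 - 1*5/4 = 3 - 5/4 = 7/4)
(-23787 + W) + S(q(-7, 14)) = (-23787 + 6720) + 7/4 = -17067 + 7/4 = -68261/4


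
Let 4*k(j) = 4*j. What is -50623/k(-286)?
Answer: 50623/286 ≈ 177.00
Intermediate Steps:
k(j) = j (k(j) = (4*j)/4 = j)
-50623/k(-286) = -50623/(-286) = -50623*(-1/286) = 50623/286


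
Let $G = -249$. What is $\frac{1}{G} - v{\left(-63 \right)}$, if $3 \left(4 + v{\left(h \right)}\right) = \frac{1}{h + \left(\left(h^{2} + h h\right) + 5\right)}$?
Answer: $\frac{7840517}{1962120} \approx 3.9959$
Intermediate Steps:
$v{\left(h \right)} = -4 + \frac{1}{3 \left(5 + h + 2 h^{2}\right)}$ ($v{\left(h \right)} = -4 + \frac{1}{3 \left(h + \left(\left(h^{2} + h h\right) + 5\right)\right)} = -4 + \frac{1}{3 \left(h + \left(\left(h^{2} + h^{2}\right) + 5\right)\right)} = -4 + \frac{1}{3 \left(h + \left(2 h^{2} + 5\right)\right)} = -4 + \frac{1}{3 \left(h + \left(5 + 2 h^{2}\right)\right)} = -4 + \frac{1}{3 \left(5 + h + 2 h^{2}\right)}$)
$\frac{1}{G} - v{\left(-63 \right)} = \frac{1}{-249} - \frac{-59 - 24 \left(-63\right)^{2} - -756}{3 \left(5 - 63 + 2 \left(-63\right)^{2}\right)} = - \frac{1}{249} - \frac{-59 - 95256 + 756}{3 \left(5 - 63 + 2 \cdot 3969\right)} = - \frac{1}{249} - \frac{-59 - 95256 + 756}{3 \left(5 - 63 + 7938\right)} = - \frac{1}{249} - \frac{1}{3} \cdot \frac{1}{7880} \left(-94559\right) = - \frac{1}{249} - - \frac{94559}{23640} = - \frac{1}{249} + \frac{94559}{23640} = \frac{7840517}{1962120}$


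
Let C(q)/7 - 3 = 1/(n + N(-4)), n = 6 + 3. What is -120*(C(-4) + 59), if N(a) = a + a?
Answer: -10440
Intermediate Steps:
N(a) = 2*a
n = 9
C(q) = 28 (C(q) = 21 + 7/(9 + 2*(-4)) = 21 + 7/(9 - 8) = 21 + 7/1 = 21 + 7*1 = 21 + 7 = 28)
-120*(C(-4) + 59) = -120*(28 + 59) = -120*87 = -10440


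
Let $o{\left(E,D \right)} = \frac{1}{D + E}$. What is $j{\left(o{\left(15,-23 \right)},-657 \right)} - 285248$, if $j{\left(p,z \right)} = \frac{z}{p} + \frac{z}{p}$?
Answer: $-274736$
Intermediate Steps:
$j{\left(p,z \right)} = \frac{2 z}{p}$
$j{\left(o{\left(15,-23 \right)},-657 \right)} - 285248 = 2 \left(-657\right) \frac{1}{\frac{1}{-23 + 15}} - 285248 = 2 \left(-657\right) \frac{1}{\frac{1}{-8}} - 285248 = 2 \left(-657\right) \frac{1}{- \frac{1}{8}} - 285248 = 2 \left(-657\right) \left(-8\right) - 285248 = 10512 - 285248 = -274736$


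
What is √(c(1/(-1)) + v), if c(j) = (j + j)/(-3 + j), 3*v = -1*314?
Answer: 25*I*√6/6 ≈ 10.206*I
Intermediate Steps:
v = -314/3 (v = (-1*314)/3 = (⅓)*(-314) = -314/3 ≈ -104.67)
c(j) = 2*j/(-3 + j) (c(j) = (2*j)/(-3 + j) = 2*j/(-3 + j))
√(c(1/(-1)) + v) = √(2/(-1*(-3 + 1/(-1))) - 314/3) = √(2*(-1)/(-3 - 1) - 314/3) = √(2*(-1)/(-4) - 314/3) = √(2*(-1)*(-¼) - 314/3) = √(½ - 314/3) = √(-625/6) = 25*I*√6/6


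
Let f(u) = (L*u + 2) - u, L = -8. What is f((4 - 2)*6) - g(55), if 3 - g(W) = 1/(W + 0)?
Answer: -5994/55 ≈ -108.98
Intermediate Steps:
g(W) = 3 - 1/W (g(W) = 3 - 1/(W + 0) = 3 - 1/W)
f(u) = 2 - 9*u (f(u) = (-8*u + 2) - u = (2 - 8*u) - u = 2 - 9*u)
f((4 - 2)*6) - g(55) = (2 - 9*(4 - 2)*6) - (3 - 1/55) = (2 - 18*6) - (3 - 1*1/55) = (2 - 9*12) - (3 - 1/55) = (2 - 108) - 1*164/55 = -106 - 164/55 = -5994/55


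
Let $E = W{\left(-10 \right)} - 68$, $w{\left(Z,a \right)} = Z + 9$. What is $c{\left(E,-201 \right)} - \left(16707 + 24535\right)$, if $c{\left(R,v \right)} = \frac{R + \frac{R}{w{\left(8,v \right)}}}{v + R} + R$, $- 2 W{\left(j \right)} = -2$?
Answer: $- \frac{1404497}{34} \approx -41309.0$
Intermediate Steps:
$w{\left(Z,a \right)} = 9 + Z$
$W{\left(j \right)} = 1$ ($W{\left(j \right)} = \left(- \frac{1}{2}\right) \left(-2\right) = 1$)
$E = -67$ ($E = 1 - 68 = -67$)
$c{\left(R,v \right)} = R + \frac{18 R}{17 \left(R + v\right)}$ ($c{\left(R,v \right)} = \frac{R + \frac{R}{9 + 8}}{v + R} + R = \frac{R + \frac{R}{17}}{R + v} + R = \frac{\frac{18}{17} R}{R + v} + R = \frac{18 R}{17 \left(R + v\right)} + R = R + \frac{18 R}{17 \left(R + v\right)}$)
$c{\left(E,-201 \right)} - \left(16707 + 24535\right) = \frac{1}{17} \left(-67\right) \frac{1}{-67 - 201} \left(18 + 17 \left(-67\right) + 17 \left(-201\right)\right) - \left(16707 + 24535\right) = \frac{1}{17} \left(-67\right) \frac{1}{-268} \left(18 - 1139 - 3417\right) - 41242 = \frac{1}{17} \left(-67\right) \left(- \frac{1}{268}\right) \left(-4538\right) - 41242 = - \frac{2269}{34} - 41242 = - \frac{1404497}{34}$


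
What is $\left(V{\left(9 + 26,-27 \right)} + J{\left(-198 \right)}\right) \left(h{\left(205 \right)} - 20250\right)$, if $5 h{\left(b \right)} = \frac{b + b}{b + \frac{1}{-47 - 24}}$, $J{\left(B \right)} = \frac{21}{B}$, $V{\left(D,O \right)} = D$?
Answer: $- \frac{339361648717}{480282} \approx -7.0659 \cdot 10^{5}$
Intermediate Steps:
$h{\left(b \right)} = \frac{2 b}{5 \left(- \frac{1}{71} + b\right)}$ ($h{\left(b \right)} = \frac{\left(b + b\right) \frac{1}{b + \frac{1}{-47 - 24}}}{5} = \frac{2 b \frac{1}{b + \frac{1}{-71}}}{5} = \frac{2 b \frac{1}{b - \frac{1}{71}}}{5} = \frac{2 b \frac{1}{- \frac{1}{71} + b}}{5} = \frac{2 b}{5 \left(- \frac{1}{71} + b\right)}$)
$\left(V{\left(9 + 26,-27 \right)} + J{\left(-198 \right)}\right) \left(h{\left(205 \right)} - 20250\right) = \left(\left(9 + 26\right) + \frac{21}{-198}\right) \left(\frac{142}{5} \cdot 205 \frac{1}{-1 + 71 \cdot 205} - 20250\right) = \left(35 + 21 \left(- \frac{1}{198}\right)\right) \left(\frac{142}{5} \cdot 205 \frac{1}{-1 + 14555} - 20250\right) = \left(35 - \frac{7}{66}\right) \left(\frac{142}{5} \cdot 205 \cdot \frac{1}{14554} - 20250\right) = \frac{2303 \left(\frac{142}{5} \cdot 205 \cdot \frac{1}{14554} - 20250\right)}{66} = \frac{2303 \left(\frac{2911}{7277} - 20250\right)}{66} = \frac{2303}{66} \left(- \frac{147356339}{7277}\right) = - \frac{339361648717}{480282}$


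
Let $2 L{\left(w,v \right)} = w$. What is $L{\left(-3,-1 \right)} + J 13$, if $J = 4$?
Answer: $\frac{101}{2} \approx 50.5$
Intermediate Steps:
$L{\left(w,v \right)} = \frac{w}{2}$
$L{\left(-3,-1 \right)} + J 13 = \frac{1}{2} \left(-3\right) + 4 \cdot 13 = - \frac{3}{2} + 52 = \frac{101}{2}$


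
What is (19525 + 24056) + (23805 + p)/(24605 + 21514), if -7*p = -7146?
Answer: 4689852918/107611 ≈ 43582.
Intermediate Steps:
p = 7146/7 (p = -1/7*(-7146) = 7146/7 ≈ 1020.9)
(19525 + 24056) + (23805 + p)/(24605 + 21514) = (19525 + 24056) + (23805 + 7146/7)/(24605 + 21514) = 43581 + (173781/7)/46119 = 43581 + (173781/7)*(1/46119) = 43581 + 57927/107611 = 4689852918/107611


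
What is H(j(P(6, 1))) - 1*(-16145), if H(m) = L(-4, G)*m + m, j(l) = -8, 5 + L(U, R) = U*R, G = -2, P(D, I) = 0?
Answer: 16113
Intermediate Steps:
L(U, R) = -5 + R*U (L(U, R) = -5 + U*R = -5 + R*U)
H(m) = 4*m (H(m) = (-5 - 2*(-4))*m + m = (-5 + 8)*m + m = 3*m + m = 4*m)
H(j(P(6, 1))) - 1*(-16145) = 4*(-8) - 1*(-16145) = -32 + 16145 = 16113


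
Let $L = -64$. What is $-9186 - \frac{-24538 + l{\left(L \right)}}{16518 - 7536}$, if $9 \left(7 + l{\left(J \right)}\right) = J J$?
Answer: $- \frac{742361059}{80838} \approx -9183.3$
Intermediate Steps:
$l{\left(J \right)} = -7 + \frac{J^{2}}{9}$ ($l{\left(J \right)} = -7 + \frac{J J}{9} = -7 + \frac{J^{2}}{9}$)
$-9186 - \frac{-24538 + l{\left(L \right)}}{16518 - 7536} = -9186 - \frac{-24538 - \left(7 - \frac{\left(-64\right)^{2}}{9}\right)}{16518 - 7536} = -9186 - \frac{-24538 + \left(-7 + \frac{1}{9} \cdot 4096\right)}{8982} = -9186 - \left(-24538 + \left(-7 + \frac{4096}{9}\right)\right) \frac{1}{8982} = -9186 - \left(-24538 + \frac{4033}{9}\right) \frac{1}{8982} = -9186 - \left(- \frac{216809}{9}\right) \frac{1}{8982} = -9186 - - \frac{216809}{80838} = -9186 + \frac{216809}{80838} = - \frac{742361059}{80838}$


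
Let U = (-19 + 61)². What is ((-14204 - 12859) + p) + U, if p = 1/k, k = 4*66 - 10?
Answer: -6425945/254 ≈ -25299.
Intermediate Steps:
k = 254 (k = 264 - 10 = 254)
p = 1/254 ≈ 0.0039370
U = 1764 (U = 42² = 1764)
((-14204 - 12859) + p) + U = ((-14204 - 12859) + 1/254) + 1764 = (-27063 + 1/254) + 1764 = -6874001/254 + 1764 = -6425945/254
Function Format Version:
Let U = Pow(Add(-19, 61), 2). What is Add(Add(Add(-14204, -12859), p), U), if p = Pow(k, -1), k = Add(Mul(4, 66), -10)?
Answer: Rational(-6425945, 254) ≈ -25299.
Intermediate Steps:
k = 254 (k = Add(264, -10) = 254)
p = Rational(1, 254) (p = Pow(254, -1) = Rational(1, 254) ≈ 0.0039370)
U = 1764 (U = Pow(42, 2) = 1764)
Add(Add(Add(-14204, -12859), p), U) = Add(Add(Add(-14204, -12859), Rational(1, 254)), 1764) = Add(Add(-27063, Rational(1, 254)), 1764) = Add(Rational(-6874001, 254), 1764) = Rational(-6425945, 254)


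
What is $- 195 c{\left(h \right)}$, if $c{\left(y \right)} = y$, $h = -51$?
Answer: $9945$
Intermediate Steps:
$- 195 c{\left(h \right)} = \left(-195\right) \left(-51\right) = 9945$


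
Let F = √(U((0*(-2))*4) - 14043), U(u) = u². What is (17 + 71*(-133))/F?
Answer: 3142*I*√14043/4681 ≈ 79.542*I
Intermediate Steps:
F = I*√14043 (F = √(((0*(-2))*4)² - 14043) = √((0*4)² - 14043) = √(0² - 14043) = √(0 - 14043) = √(-14043) = I*√14043 ≈ 118.5*I)
(17 + 71*(-133))/F = (17 + 71*(-133))/((I*√14043)) = (17 - 9443)*(-I*√14043/14043) = -(-3142)*I*√14043/4681 = 3142*I*√14043/4681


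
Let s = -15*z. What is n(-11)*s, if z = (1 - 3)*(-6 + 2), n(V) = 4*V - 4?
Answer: 5760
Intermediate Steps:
n(V) = -4 + 4*V
z = 8 (z = -2*(-4) = 8)
s = -120 (s = -15*8 = -120)
n(-11)*s = (-4 + 4*(-11))*(-120) = (-4 - 44)*(-120) = -48*(-120) = 5760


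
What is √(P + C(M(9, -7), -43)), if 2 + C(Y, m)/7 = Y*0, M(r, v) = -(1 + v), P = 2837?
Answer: √2823 ≈ 53.132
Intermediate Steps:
M(r, v) = -1 - v
C(Y, m) = -14 (C(Y, m) = -14 + 7*(Y*0) = -14 + 7*0 = -14 + 0 = -14)
√(P + C(M(9, -7), -43)) = √(2837 - 14) = √2823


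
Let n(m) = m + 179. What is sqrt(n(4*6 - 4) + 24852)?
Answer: sqrt(25051) ≈ 158.28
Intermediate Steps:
n(m) = 179 + m
sqrt(n(4*6 - 4) + 24852) = sqrt((179 + (4*6 - 4)) + 24852) = sqrt((179 + (24 - 4)) + 24852) = sqrt((179 + 20) + 24852) = sqrt(199 + 24852) = sqrt(25051)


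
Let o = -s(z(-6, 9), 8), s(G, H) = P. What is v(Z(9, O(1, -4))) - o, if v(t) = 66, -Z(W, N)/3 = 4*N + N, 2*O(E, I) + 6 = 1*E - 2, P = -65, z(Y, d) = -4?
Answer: 1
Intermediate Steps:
s(G, H) = -65
O(E, I) = -4 + E/2 (O(E, I) = -3 + (1*E - 2)/2 = -3 + (E - 2)/2 = -3 + (-2 + E)/2 = -3 + (-1 + E/2) = -4 + E/2)
Z(W, N) = -15*N (Z(W, N) = -3*(4*N + N) = -15*N)
o = 65 (o = -1*(-65) = 65)
v(Z(9, O(1, -4))) - o = 66 - 1*65 = 66 - 65 = 1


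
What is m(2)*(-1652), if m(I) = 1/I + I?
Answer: -4130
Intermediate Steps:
m(I) = I + 1/I
m(2)*(-1652) = (2 + 1/2)*(-1652) = (5/2)*(-1652) = -4130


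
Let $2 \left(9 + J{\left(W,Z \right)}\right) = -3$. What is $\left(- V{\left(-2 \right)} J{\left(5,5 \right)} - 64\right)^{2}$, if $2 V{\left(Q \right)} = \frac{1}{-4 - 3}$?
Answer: $\frac{67081}{16} \approx 4192.6$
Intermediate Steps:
$V{\left(Q \right)} = - \frac{1}{14}$ ($V{\left(Q \right)} = \frac{1}{2 \left(-4 - 3\right)} = \frac{1}{2 \left(-7\right)} = \frac{1}{2} \left(- \frac{1}{7}\right) = - \frac{1}{14}$)
$J{\left(W,Z \right)} = - \frac{21}{2}$ ($J{\left(W,Z \right)} = -9 + \frac{1}{2} \left(-3\right) = -9 - \frac{3}{2} = - \frac{21}{2}$)
$\left(- V{\left(-2 \right)} J{\left(5,5 \right)} - 64\right)^{2} = \left(- \frac{\left(-1\right) \left(-21\right)}{14 \cdot 2} - 64\right)^{2} = \left(\left(-1\right) \frac{3}{4} - 64\right)^{2} = \left(- \frac{3}{4} - 64\right)^{2} = \left(- \frac{259}{4}\right)^{2} = \frac{67081}{16}$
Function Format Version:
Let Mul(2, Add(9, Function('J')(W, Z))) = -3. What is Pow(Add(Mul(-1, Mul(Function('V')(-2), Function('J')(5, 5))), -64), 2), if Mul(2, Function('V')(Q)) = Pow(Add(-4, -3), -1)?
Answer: Rational(67081, 16) ≈ 4192.6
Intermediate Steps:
Function('V')(Q) = Rational(-1, 14) (Function('V')(Q) = Mul(Rational(1, 2), Pow(Add(-4, -3), -1)) = Mul(Rational(1, 2), Pow(-7, -1)) = Mul(Rational(1, 2), Rational(-1, 7)) = Rational(-1, 14))
Function('J')(W, Z) = Rational(-21, 2) (Function('J')(W, Z) = Add(-9, Mul(Rational(1, 2), -3)) = Add(-9, Rational(-3, 2)) = Rational(-21, 2))
Pow(Add(Mul(-1, Mul(Function('V')(-2), Function('J')(5, 5))), -64), 2) = Pow(Add(Mul(-1, Mul(Rational(-1, 14), Rational(-21, 2))), -64), 2) = Pow(Add(Mul(-1, Rational(3, 4)), -64), 2) = Pow(Add(Rational(-3, 4), -64), 2) = Pow(Rational(-259, 4), 2) = Rational(67081, 16)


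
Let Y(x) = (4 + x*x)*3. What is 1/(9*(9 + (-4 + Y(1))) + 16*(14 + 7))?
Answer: 1/516 ≈ 0.0019380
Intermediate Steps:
Y(x) = 12 + 3*x² (Y(x) = (4 + x²)*3 = 12 + 3*x²)
1/(9*(9 + (-4 + Y(1))) + 16*(14 + 7)) = 1/(9*(9 + (-4 + (12 + 3*1²))) + 16*(14 + 7)) = 1/(9*(9 + (-4 + (12 + 3*1))) + 16*21) = 1/(9*(9 + (-4 + (12 + 3))) + 336) = 1/(9*(9 + (-4 + 15)) + 336) = 1/(9*(9 + 11) + 336) = 1/(9*20 + 336) = 1/(180 + 336) = 1/516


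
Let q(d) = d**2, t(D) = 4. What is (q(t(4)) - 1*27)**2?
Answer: 121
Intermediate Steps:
(q(t(4)) - 1*27)**2 = (4**2 - 1*27)**2 = (16 - 27)**2 = (-11)**2 = 121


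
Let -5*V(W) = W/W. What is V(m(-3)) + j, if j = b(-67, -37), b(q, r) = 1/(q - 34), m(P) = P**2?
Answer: -106/505 ≈ -0.20990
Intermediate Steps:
b(q, r) = 1/(-34 + q)
V(W) = -1/5 (V(W) = -W/(5*W) = -1/5*1 = -1/5)
j = -1/101 (j = 1/(-34 - 67) = 1/(-101) = -1/101 ≈ -0.0099010)
V(m(-3)) + j = -1/5 - 1/101 = -106/505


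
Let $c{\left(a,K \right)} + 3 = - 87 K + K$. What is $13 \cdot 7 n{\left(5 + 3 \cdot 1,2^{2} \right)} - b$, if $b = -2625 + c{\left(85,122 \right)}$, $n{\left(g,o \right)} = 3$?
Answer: $13393$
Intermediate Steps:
$c{\left(a,K \right)} = -3 - 86 K$ ($c{\left(a,K \right)} = -3 + \left(- 87 K + K\right) = -3 - 86 K$)
$b = -13120$ ($b = -2625 - 10495 = -13120$)
$13 \cdot 7 n{\left(5 + 3 \cdot 1,2^{2} \right)} - b = 13 \cdot 7 \cdot 3 - -13120 = 91 \cdot 3 + 13120 = 273 + 13120 = 13393$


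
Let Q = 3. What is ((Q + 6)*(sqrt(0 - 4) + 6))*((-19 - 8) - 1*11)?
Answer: -2052 - 684*I ≈ -2052.0 - 684.0*I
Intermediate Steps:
((Q + 6)*(sqrt(0 - 4) + 6))*((-19 - 8) - 1*11) = ((3 + 6)*(sqrt(0 - 4) + 6))*((-19 - 8) - 1*11) = (9*(sqrt(-4) + 6))*(-27 - 11) = (9*(2*I + 6))*(-38) = (9*(6 + 2*I))*(-38) = (54 + 18*I)*(-38) = -2052 - 684*I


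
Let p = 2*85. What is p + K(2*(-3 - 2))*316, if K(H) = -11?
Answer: -3306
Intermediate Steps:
p = 170
p + K(2*(-3 - 2))*316 = 170 - 11*316 = 170 - 3476 = -3306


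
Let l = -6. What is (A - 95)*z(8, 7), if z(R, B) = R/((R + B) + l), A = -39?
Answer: -1072/9 ≈ -119.11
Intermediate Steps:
z(R, B) = R/(-6 + B + R) (z(R, B) = R/((R + B) - 6) = R/((B + R) - 6) = R/(-6 + B + R))
(A - 95)*z(8, 7) = (-39 - 95)*(8/(-6 + 7 + 8)) = -1072/9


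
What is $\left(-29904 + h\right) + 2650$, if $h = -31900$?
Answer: $-59154$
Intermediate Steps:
$\left(-29904 + h\right) + 2650 = \left(-29904 - 31900\right) + 2650 = -61804 + 2650 = -59154$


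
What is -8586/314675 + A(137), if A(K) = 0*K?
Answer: -8586/314675 ≈ -0.027285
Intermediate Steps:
A(K) = 0
-8586/314675 + A(137) = -8586/314675 + 0 = -8586/314675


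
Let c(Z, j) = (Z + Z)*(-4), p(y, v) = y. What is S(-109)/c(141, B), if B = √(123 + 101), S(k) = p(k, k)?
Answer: 109/1128 ≈ 0.096631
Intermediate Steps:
S(k) = k
B = 4*√14 (B = √224 = 4*√14 ≈ 14.967)
c(Z, j) = -8*Z (c(Z, j) = (2*Z)*(-4) = -8*Z)
S(-109)/c(141, B) = -109/((-8*141)) = -109/(-1128) = -109*(-1/1128) = 109/1128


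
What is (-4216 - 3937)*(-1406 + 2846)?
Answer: -11740320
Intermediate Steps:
(-4216 - 3937)*(-1406 + 2846) = -8153*1440 = -11740320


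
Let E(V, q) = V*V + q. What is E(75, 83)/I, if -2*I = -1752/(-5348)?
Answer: -7631596/219 ≈ -34848.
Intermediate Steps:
E(V, q) = q + V² (E(V, q) = V² + q = q + V²)
I = -219/1337 (I = -(-876)/(-5348) = -(-876)*(-1)/5348 = -½*438/1337 = -219/1337 ≈ -0.16380)
E(75, 83)/I = (83 + 75²)/(-219/1337) = (83 + 5625)*(-1337/219) = 5708*(-1337/219) = -7631596/219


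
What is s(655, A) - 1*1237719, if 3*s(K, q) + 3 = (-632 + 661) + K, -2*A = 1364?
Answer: -1237492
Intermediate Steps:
A = -682 (A = -1/2*1364 = -682)
s(K, q) = 26/3 + K/3 (s(K, q) = -1 + ((-632 + 661) + K)/3 = -1 + (29 + K)/3 = -1 + (29/3 + K/3) = 26/3 + K/3)
s(655, A) - 1*1237719 = (26/3 + (1/3)*655) - 1*1237719 = (26/3 + 655/3) - 1237719 = 227 - 1237719 = -1237492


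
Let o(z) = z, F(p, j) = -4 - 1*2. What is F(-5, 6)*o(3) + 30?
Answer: 12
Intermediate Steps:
F(p, j) = -6 (F(p, j) = -4 - 2 = -6)
F(-5, 6)*o(3) + 30 = -6*3 + 30 = -18 + 30 = 12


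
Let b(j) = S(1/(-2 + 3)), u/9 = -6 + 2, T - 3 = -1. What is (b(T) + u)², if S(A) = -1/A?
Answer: 1369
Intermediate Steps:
T = 2 (T = 3 - 1 = 2)
u = -36 (u = 9*(-6 + 2) = 9*(-4) = -36)
b(j) = -1 (b(j) = -1/(1/(-2 + 3)) = -1/(1/1) = -1/1 = -1*1 = -1)
(b(T) + u)² = (-1 - 36)² = (-37)² = 1369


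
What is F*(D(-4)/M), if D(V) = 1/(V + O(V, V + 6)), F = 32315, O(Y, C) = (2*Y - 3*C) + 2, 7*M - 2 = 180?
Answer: -32315/416 ≈ -77.680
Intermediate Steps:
M = 26 (M = 2/7 + (1/7)*180 = 2/7 + 180/7 = 26)
O(Y, C) = 2 - 3*C + 2*Y (O(Y, C) = (-3*C + 2*Y) + 2 = 2 - 3*C + 2*Y)
D(V) = -1/16 (D(V) = 1/(V + (2 - 3*(V + 6) + 2*V)) = 1/(V + (2 - 3*(6 + V) + 2*V)) = 1/(V + (2 + (-18 - 3*V) + 2*V)) = 1/(V + (-16 - V)) = 1/(-16) = -1/16)
F*(D(-4)/M) = 32315*(-1/16/26) = 32315*(-1/16*1/26) = 32315*(-1/416) = -32315/416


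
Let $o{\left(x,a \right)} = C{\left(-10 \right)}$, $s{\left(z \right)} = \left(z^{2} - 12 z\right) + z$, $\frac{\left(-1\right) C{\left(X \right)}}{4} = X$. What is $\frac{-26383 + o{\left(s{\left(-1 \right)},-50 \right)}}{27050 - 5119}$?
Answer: $- \frac{26343}{21931} \approx -1.2012$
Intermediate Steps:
$C{\left(X \right)} = - 4 X$
$s{\left(z \right)} = z^{2} - 11 z$
$o{\left(x,a \right)} = 40$ ($o{\left(x,a \right)} = \left(-4\right) \left(-10\right) = 40$)
$\frac{-26383 + o{\left(s{\left(-1 \right)},-50 \right)}}{27050 - 5119} = \frac{-26383 + 40}{27050 - 5119} = - \frac{26343}{21931}$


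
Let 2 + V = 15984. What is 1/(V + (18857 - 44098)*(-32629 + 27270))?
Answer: 1/135282501 ≈ 7.3919e-9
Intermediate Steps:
V = 15982 (V = -2 + 15984 = 15982)
1/(V + (18857 - 44098)*(-32629 + 27270)) = 1/(15982 + (18857 - 44098)*(-32629 + 27270)) = 1/(15982 - 25241*(-5359)) = 1/(15982 + 135266519) = 1/135282501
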